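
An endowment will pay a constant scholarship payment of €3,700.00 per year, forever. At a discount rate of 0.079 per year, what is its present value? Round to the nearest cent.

€46835.44

Level perpetuity: PV = C / r = €3,700.00 / 0.079 = €46,835.44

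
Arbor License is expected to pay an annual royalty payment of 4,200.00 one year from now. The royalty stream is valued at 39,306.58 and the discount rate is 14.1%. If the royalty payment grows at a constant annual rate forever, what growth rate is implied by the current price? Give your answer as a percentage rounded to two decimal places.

3.41%

P = D₁/(r−g) ⇒ g = r − D₁/P = 0.141 − 4,200.00/39,306.58 = 0.034148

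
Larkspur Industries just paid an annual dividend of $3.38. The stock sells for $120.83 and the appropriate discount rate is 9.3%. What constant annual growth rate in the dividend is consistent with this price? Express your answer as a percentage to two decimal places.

P = D₀(1+g)/(r−g) ⇒ P(r−g) = D₀(1+g) ⇒ g(P+D₀) = P·r − D₀
g = (P·r − D₀)/(P + D₀) = ($120.83×0.093 − $3.38) / ($120.83 + $3.38) = 0.063257

6.33%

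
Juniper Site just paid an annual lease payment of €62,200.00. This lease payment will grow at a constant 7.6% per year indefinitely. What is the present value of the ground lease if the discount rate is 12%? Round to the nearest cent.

€1521072.73

D₁ = D₀ × (1 + g) = €62,200.00 × 1.076 = €66,927.2000
Growing perpetuity: P = D₁ / (r − g) = €66,927.2000 / (0.12 − 0.076) = €1,521,072.73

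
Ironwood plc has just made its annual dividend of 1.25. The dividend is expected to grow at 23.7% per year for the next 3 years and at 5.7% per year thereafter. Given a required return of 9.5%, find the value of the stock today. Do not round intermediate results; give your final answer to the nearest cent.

D_1 = 1.54625
D_2 = 1.91271
D_3 = 2.36602
Terminal value at year 3: TV = D_3×(1+g_2)/(r−g_2) = 2.50089/0.038 = 65.81282
P_0 = D_1/(1+r)^1 + D_2/(1+r)^2 + D_3/(1+r)^3 + TV/(1+r)^3
    = 1.41210 + 1.59522 + 1.80209 + 50.12659 = 54.93600

54.94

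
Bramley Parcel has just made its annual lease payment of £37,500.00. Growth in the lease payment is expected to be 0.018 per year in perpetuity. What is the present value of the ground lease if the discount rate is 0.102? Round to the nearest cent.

D₁ = D₀ × (1 + g) = £37,500.00 × 1.018 = £38,175.0000
Growing perpetuity: P = D₁ / (r − g) = £38,175.0000 / (0.102 − 0.018) = £454,464.29

£454464.29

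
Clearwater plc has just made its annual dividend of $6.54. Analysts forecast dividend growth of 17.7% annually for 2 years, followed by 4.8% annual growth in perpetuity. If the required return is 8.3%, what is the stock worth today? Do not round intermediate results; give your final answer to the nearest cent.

D_1 = 7.69758
D_2 = 9.06005
Terminal value at year 2: TV = D_2×(1+g_2)/(r−g_2) = 9.49493/0.035 = 271.28383
P_0 = D_1/(1+r)^1 + D_2/(1+r)^2 + TV/(1+r)^2
    = 7.10765 + 7.72456 + 231.29540 = 246.12761

$246.13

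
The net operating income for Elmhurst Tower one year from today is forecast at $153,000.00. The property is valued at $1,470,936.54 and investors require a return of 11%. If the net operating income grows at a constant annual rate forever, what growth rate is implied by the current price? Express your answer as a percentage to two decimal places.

P = D₁/(r−g) ⇒ g = r − D₁/P = 0.11 − $153,000.00/$1,470,936.54 = 0.005985

0.60%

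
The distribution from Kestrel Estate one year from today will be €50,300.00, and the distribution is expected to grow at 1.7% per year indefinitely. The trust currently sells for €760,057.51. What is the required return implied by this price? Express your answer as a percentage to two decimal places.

P = D₁/(r − g) ⇒ r = D₁/P + g = €50,300.0000/€760,057.51 + 0.017 = 0.066179 + 0.017 = 0.083179

8.32%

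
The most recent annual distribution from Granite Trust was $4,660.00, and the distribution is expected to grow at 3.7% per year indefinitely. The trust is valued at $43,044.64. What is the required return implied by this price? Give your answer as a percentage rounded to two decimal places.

D₁ = $4,660.00 × 1.037 = $4,832.4200
P = D₁/(r − g) ⇒ r = D₁/P + g = $4,832.4200/$43,044.64 + 0.037 = 0.112265 + 0.037 = 0.149265

14.93%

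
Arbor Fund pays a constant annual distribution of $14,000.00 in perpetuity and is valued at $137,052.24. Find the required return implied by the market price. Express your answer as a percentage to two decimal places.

10.22%

P = C/r ⇒ r = C/P = $14,000.00/$137,052.24 = 0.102151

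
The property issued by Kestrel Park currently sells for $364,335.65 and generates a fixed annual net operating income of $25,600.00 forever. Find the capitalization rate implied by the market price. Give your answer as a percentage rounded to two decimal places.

7.03%

P = C/r ⇒ r = C/P = $25,600.00/$364,335.65 = 0.070265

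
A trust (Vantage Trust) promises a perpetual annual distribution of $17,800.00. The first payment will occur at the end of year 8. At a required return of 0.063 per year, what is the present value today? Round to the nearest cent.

$184224.17

Value at end of year 7: C / r = $17,800.00 / 0.063 = $282,539.6825
Discount to today: PV = $282,539.6825 / (1 + 0.063)^7 = $282,539.6825 / 1.533673 = $184,224.17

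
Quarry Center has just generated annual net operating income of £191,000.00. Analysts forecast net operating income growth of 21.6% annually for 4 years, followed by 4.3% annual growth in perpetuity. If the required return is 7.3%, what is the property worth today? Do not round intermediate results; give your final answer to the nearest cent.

£12007761.06

D_1 = 232256.00000
D_2 = 282423.29600
D_3 = 343426.72794
D_4 = 417606.90117
Terminal value at year 4: TV = D_4×(1+g_2)/(r−g_2) = 435563.99792/0.03 = 14518799.93068
P_0 = D_1/(1+r)^1 + D_2/(1+r)^2 + D_3/(1+r)^3 + D_4/(1+r)^4 + TV/(1+r)^4
    = 216454.79963 + 245301.99100 + 277993.68226 + 315042.23450 + 10952968.35292 = 12007761.06031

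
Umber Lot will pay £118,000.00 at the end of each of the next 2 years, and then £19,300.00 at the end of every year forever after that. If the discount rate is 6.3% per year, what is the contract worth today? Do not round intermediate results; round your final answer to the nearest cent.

£486547.16

PV of 2-year annuity: £118,000.00 × [1 − (1+0.063)^−2] / 0.063 = 215434.22873
Perpetuity value at year 2: £19,300.00 / 0.063 = 306349.20635
PV of perpetuity: 306349.20635 / (1+0.063)^2 = 271112.92996
Total PV = 215434.22873 + 271112.92996 = 486547.15868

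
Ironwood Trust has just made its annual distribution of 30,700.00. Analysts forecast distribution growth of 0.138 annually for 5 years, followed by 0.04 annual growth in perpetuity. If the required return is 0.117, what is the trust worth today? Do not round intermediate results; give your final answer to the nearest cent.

D_1 = 34936.60000
D_2 = 39757.85080
D_3 = 45244.43421
D_4 = 51488.16613
D_5 = 58593.53306
Terminal value at year 5: TV = D_5×(1+g_2)/(r−g_2) = 60937.27438/0.077 = 791393.17376
P_0 = D_1/(1+r)^1 + D_2/(1+r)^2 + D_3/(1+r)^3 + D_4/(1+r)^4 + D_5/(1+r)^5 + TV/(1+r)^5
    = 31277.17099 + 31865.19301 + 32464.27005 + 33074.60995 + 33696.42446 + 455120.53819 = 617498.20665

617498.21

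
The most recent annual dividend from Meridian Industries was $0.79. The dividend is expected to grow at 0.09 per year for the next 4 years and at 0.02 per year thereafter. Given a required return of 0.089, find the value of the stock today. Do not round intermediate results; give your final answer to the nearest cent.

$14.89

D_1 = 0.86110
D_2 = 0.93860
D_3 = 1.02307
D_4 = 1.11515
Terminal value at year 4: TV = D_4×(1+g_2)/(r−g_2) = 1.13745/0.069 = 16.48482
P_0 = D_1/(1+r)^1 + D_2/(1+r)^2 + D_3/(1+r)^3 + D_4/(1+r)^4 + TV/(1+r)^4
    = 0.79073 + 0.79145 + 0.79218 + 0.79291 + 11.72122 = 14.88848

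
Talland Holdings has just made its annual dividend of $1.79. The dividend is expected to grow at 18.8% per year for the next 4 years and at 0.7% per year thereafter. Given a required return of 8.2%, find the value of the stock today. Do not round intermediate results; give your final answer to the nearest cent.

D_1 = 2.12652
D_2 = 2.52631
D_3 = 3.00125
D_4 = 3.56549
Terminal value at year 4: TV = D_4×(1+g_2)/(r−g_2) = 3.59044/0.075 = 47.87260
P_0 = D_1/(1+r)^1 + D_2/(1+r)^2 + D_3/(1+r)^3 + D_4/(1+r)^4 + TV/(1+r)^4
    = 1.96536 + 2.15790 + 2.36930 + 2.60142 + 34.92834 = 44.02232

$44.02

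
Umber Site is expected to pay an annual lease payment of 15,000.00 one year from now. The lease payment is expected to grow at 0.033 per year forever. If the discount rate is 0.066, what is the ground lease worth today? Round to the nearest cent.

Growing perpetuity: P = D₁ / (r − g) = 15,000.0000 / (0.066 − 0.033) = 454,545.45

454545.45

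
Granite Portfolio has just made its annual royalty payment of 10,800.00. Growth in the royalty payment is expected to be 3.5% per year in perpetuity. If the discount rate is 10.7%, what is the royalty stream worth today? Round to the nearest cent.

D₁ = D₀ × (1 + g) = 10,800.00 × 1.035 = 11,178.0000
Growing perpetuity: P = D₁ / (r − g) = 11,178.0000 / (0.107 − 0.035) = 155,250.00

155250.00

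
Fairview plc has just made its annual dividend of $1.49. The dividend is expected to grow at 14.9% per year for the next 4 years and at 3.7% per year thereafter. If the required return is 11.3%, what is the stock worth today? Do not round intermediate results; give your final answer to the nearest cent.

D_1 = 1.71201
D_2 = 1.96710
D_3 = 2.26020
D_4 = 2.59697
Terminal value at year 4: TV = D_4×(1+g_2)/(r−g_2) = 2.69305/0.076 = 35.43493
P_0 = D_1/(1+r)^1 + D_2/(1+r)^2 + D_3/(1+r)^3 + D_4/(1+r)^4 + TV/(1+r)^4
    = 1.53819 + 1.58795 + 1.63931 + 1.69233 + 23.09143 = 29.54922

$29.55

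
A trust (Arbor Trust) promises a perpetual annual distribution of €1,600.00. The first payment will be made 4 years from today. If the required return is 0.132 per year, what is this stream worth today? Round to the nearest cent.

€8356.16

Value at end of year 3: C / r = €1,600.00 / 0.132 = €12,121.2121
Discount to today: PV = €12,121.2121 / (1 + 0.132)^3 = €12,121.2121 / 1.450572 = €8,356.16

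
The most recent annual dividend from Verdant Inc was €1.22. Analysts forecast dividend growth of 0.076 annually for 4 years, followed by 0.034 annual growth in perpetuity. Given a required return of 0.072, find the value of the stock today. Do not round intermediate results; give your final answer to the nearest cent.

€38.62

D_1 = 1.31272
D_2 = 1.41249
D_3 = 1.51984
D_4 = 1.63534
Terminal value at year 4: TV = D_4×(1+g_2)/(r−g_2) = 1.69094/0.038 = 44.49855
P_0 = D_1/(1+r)^1 + D_2/(1+r)^2 + D_3/(1+r)^3 + D_4/(1+r)^4 + TV/(1+r)^4
    = 1.22455 + 1.22912 + 1.23371 + 1.23831 + 33.69510 = 38.62079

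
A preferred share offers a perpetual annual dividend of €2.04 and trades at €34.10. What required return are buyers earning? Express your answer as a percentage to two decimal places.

5.98%

P = C/r ⇒ r = C/P = €2.04/€34.10 = 0.059824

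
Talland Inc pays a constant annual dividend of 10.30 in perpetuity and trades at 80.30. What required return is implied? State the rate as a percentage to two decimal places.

P = C/r ⇒ r = C/P = 10.30/80.30 = 0.128269

12.83%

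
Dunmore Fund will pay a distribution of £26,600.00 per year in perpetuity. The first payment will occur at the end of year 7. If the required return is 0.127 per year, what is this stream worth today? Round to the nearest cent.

£102219.66

Value at end of year 6: C / r = £26,600.00 / 0.127 = £209,448.8189
Discount to today: PV = £209,448.8189 / (1 + 0.127)^6 = £209,448.8189 / 2.049007 = £102,219.66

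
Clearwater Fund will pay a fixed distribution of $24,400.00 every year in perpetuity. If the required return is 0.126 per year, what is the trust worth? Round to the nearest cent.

Level perpetuity: PV = C / r = $24,400.00 / 0.126 = $193,650.79

$193650.79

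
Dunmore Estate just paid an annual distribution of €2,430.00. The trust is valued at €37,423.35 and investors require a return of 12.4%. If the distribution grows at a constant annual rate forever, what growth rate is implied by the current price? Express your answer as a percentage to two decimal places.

P = D₀(1+g)/(r−g) ⇒ P(r−g) = D₀(1+g) ⇒ g(P+D₀) = P·r − D₀
g = (P·r − D₀)/(P + D₀) = (€37,423.35×0.124 − €2,430.00) / (€37,423.35 + €2,430.00) = 0.055466

5.55%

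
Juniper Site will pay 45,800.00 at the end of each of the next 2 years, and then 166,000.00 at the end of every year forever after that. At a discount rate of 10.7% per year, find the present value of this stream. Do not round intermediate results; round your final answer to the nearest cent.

PV of 2-year annuity: 45,800.00 × [1 − (1+0.107)^−2] / 0.107 = 78747.13676
Perpetuity value at year 2: 166,000.00 / 0.107 = 1551401.86916
PV of perpetuity: 1551401.86916 / (1+0.107)^2 = 1265986.48264
Total PV = 78747.13676 + 1265986.48264 = 1344733.61940

1344733.62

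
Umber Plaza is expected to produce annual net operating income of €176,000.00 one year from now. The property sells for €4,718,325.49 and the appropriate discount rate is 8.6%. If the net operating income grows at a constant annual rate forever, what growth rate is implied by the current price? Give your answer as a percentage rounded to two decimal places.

4.87%

P = D₁/(r−g) ⇒ g = r − D₁/P = 0.086 − €176,000.00/€4,718,325.49 = 0.048699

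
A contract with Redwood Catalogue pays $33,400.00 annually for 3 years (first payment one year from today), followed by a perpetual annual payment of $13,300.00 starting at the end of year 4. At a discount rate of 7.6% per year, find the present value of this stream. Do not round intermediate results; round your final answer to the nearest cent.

PV of 3-year annuity: $33,400.00 × [1 − (1+0.076)^−3] / 0.076 = 86700.09760
Perpetuity value at year 3: $13,300.00 / 0.076 = 175000.00000
PV of perpetuity: 175000.00000 / (1+0.076)^3 = 140475.70964
Total PV = 86700.09760 + 140475.70964 = 227175.80724

$227175.81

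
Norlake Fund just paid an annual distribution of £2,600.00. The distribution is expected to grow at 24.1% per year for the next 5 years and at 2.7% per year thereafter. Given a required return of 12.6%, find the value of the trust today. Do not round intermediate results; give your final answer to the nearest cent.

D_1 = 3226.60000
D_2 = 4004.21060
D_3 = 4969.22535
D_4 = 6166.80867
D_5 = 7653.00955
Terminal value at year 5: TV = D_5×(1+g_2)/(r−g_2) = 7859.64081/0.099 = 79390.31123
P_0 = D_1/(1+r)^1 + D_2/(1+r)^2 + D_3/(1+r)^3 + D_4/(1+r)^4 + D_5/(1+r)^5 + TV/(1+r)^5
    = 2865.54174 + 3158.20364 + 3480.75552 + 3836.25009 + 4228.05183 + 43860.69933 = 61429.50216

£61429.50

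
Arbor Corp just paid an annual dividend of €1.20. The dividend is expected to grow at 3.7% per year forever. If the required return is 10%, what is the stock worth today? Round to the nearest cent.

D₁ = D₀ × (1 + g) = €1.20 × 1.037 = €1.2444
Growing perpetuity: P = D₁ / (r − g) = €1.2444 / (0.1 − 0.037) = €19.75

€19.75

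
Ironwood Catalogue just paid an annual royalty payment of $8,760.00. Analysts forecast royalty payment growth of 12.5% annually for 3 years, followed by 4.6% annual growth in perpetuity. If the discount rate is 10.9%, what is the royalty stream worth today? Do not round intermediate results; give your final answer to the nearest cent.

D_1 = 9855.00000
D_2 = 11086.87500
D_3 = 12472.73438
Terminal value at year 3: TV = D_3×(1+g_2)/(r−g_2) = 13046.48016/0.063 = 207086.98661
P_0 = D_1/(1+r)^1 + D_2/(1+r)^2 + D_3/(1+r)^3 + TV/(1+r)^3
    = 8886.38413 + 9014.59166 + 9144.64888 + 151830.20211 = 178875.82678

$178875.83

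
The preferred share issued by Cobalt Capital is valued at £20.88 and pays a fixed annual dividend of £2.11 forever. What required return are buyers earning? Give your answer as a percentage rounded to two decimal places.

P = C/r ⇒ r = C/P = £2.11/£20.88 = 0.101054

10.11%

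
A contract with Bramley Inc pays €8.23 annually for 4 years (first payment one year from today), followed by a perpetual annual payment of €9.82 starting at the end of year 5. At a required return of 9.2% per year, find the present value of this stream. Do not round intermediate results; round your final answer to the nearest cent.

PV of 4-year annuity: €8.23 × [1 − (1+0.092)^−4] / 0.092 = 26.54627
Perpetuity value at year 4: €9.82 / 0.092 = 106.73913
PV of perpetuity: 106.73913 / (1+0.092)^4 = 75.06424
Total PV = 26.54627 + 75.06424 = 101.61051

€101.61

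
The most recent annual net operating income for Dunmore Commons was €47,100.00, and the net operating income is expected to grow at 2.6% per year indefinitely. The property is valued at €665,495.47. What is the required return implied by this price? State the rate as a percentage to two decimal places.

9.86%

D₁ = €47,100.00 × 1.026 = €48,324.6000
P = D₁/(r − g) ⇒ r = D₁/P + g = €48,324.6000/€665,495.47 + 0.026 = 0.072614 + 0.026 = 0.098614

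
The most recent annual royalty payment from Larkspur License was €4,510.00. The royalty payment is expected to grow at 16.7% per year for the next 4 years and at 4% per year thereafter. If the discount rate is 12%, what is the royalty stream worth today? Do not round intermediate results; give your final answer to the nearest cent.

D_1 = 5263.17000
D_2 = 6142.11939
D_3 = 7167.85333
D_4 = 8364.88483
Terminal value at year 4: TV = D_4×(1+g_2)/(r−g_2) = 8699.48023/0.08 = 108743.50284
P_0 = D_1/(1+r)^1 + D_2/(1+r)^2 + D_3/(1+r)^3 + D_4/(1+r)^4 + TV/(1+r)^4
    = 4699.25893 + 4896.45997 + 5101.93642 + 5316.03554 + 69108.46196 = 89122.15282

€89122.15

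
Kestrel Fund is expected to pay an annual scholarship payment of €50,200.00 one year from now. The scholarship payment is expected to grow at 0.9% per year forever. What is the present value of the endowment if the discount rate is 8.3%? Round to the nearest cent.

€678378.38

Growing perpetuity: P = D₁ / (r − g) = €50,200.0000 / (0.083 − 0.009) = €678,378.38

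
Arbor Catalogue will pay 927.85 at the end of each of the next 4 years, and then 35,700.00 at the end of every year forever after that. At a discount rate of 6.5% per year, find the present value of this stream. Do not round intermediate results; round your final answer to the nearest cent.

430108.39

PV of 4-year annuity: 927.85 × [1 − (1+0.065)^−4] / 0.065 = 3178.62723
Perpetuity value at year 4: 35,700.00 / 0.065 = 549230.76923
PV of perpetuity: 549230.76923 / (1+0.065)^4 = 426929.75915
Total PV = 3178.62723 + 426929.75915 = 430108.38639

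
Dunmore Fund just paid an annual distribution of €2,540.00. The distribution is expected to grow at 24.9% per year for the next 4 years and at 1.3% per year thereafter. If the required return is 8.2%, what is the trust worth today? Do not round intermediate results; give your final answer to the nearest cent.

€80945.25

D_1 = 3172.46000
D_2 = 3962.40254
D_3 = 4949.04077
D_4 = 6181.35192
Terminal value at year 4: TV = D_4×(1+g_2)/(r−g_2) = 6261.70950/0.069 = 90749.41304
P_0 = D_1/(1+r)^1 + D_2/(1+r)^2 + D_3/(1+r)^3 + D_4/(1+r)^4 + TV/(1+r)^4
    = 2932.03327 + 3384.57445 + 3906.96256 + 4509.97804 + 66211.70656 = 80945.25488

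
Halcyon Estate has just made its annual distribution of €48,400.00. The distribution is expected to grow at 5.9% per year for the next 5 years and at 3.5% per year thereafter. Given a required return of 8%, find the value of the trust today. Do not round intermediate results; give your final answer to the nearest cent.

€1237344.06

D_1 = 51255.60000
D_2 = 54279.68040
D_3 = 57482.18154
D_4 = 60873.63025
D_5 = 64465.17444
Terminal value at year 5: TV = D_5×(1+g_2)/(r−g_2) = 66721.45555/0.045 = 1482699.01211
P_0 = D_1/(1+r)^1 + D_2/(1+r)^2 + D_3/(1+r)^3 + D_4/(1+r)^4 + D_5/(1+r)^5 + TV/(1+r)^5
    = 47458.88889 + 46536.07716 + 45631.20899 + 44743.93549 + 43873.91452 + 1009100.03390 = 1237344.05895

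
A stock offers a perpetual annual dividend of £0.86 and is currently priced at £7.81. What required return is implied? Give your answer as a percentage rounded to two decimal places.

P = C/r ⇒ r = C/P = £0.86/£7.81 = 0.110115

11.01%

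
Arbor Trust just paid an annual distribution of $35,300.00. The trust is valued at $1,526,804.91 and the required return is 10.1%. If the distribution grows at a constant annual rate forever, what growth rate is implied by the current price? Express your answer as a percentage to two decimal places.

P = D₀(1+g)/(r−g) ⇒ P(r−g) = D₀(1+g) ⇒ g(P+D₀) = P·r − D₀
g = (P·r − D₀)/(P + D₀) = ($1,526,804.91×0.101 − $35,300.00) / ($1,526,804.91 + $35,300.00) = 0.076120

7.61%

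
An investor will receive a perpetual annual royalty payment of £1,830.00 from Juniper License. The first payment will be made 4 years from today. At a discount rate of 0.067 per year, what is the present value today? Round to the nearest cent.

Value at end of year 3: C / r = £1,830.00 / 0.067 = £27,313.4328
Discount to today: PV = £27,313.4328 / (1 + 0.067)^3 = £27,313.4328 / 1.214768 = £22,484.49

£22484.49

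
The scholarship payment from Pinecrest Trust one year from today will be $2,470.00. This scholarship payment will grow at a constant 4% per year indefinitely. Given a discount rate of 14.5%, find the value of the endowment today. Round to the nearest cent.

Growing perpetuity: P = D₁ / (r − g) = $2,470.0000 / (0.145 − 0.04) = $23,523.81

$23523.81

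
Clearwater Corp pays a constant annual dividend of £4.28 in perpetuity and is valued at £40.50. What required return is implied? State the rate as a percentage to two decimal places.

10.57%

P = C/r ⇒ r = C/P = £4.28/£40.50 = 0.105679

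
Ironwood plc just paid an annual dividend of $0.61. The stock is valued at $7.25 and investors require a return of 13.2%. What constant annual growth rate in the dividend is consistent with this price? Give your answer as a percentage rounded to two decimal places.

4.41%

P = D₀(1+g)/(r−g) ⇒ P(r−g) = D₀(1+g) ⇒ g(P+D₀) = P·r − D₀
g = (P·r − D₀)/(P + D₀) = ($7.25×0.132 − $0.61) / ($7.25 + $0.61) = 0.044148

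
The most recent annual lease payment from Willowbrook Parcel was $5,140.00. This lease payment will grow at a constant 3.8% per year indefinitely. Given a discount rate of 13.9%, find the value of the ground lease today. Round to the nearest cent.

D₁ = D₀ × (1 + g) = $5,140.00 × 1.038 = $5,335.3200
Growing perpetuity: P = D₁ / (r − g) = $5,335.3200 / (0.139 − 0.038) = $52,824.95

$52824.95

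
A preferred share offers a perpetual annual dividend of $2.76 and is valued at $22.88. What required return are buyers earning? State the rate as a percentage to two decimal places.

12.06%

P = C/r ⇒ r = C/P = $2.76/$22.88 = 0.120629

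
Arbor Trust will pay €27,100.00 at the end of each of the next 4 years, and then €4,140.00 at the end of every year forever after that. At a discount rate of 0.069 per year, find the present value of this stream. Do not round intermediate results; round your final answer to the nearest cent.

€137946.26

PV of 4-year annuity: €27,100.00 × [1 − (1+0.069)^−4] / 0.069 = 92001.03094
Perpetuity value at year 4: €4,140.00 / 0.069 = 60000.00000
PV of perpetuity: 60000.00000 / (1+0.069)^4 = 45945.22996
Total PV = 92001.03094 + 45945.22996 = 137946.26090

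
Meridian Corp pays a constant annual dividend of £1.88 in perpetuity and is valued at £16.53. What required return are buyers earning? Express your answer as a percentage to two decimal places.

P = C/r ⇒ r = C/P = £1.88/£16.53 = 0.113733

11.37%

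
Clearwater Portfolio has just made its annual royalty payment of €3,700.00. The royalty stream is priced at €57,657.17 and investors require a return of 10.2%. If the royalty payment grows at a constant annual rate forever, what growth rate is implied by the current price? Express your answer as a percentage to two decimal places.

P = D₀(1+g)/(r−g) ⇒ P(r−g) = D₀(1+g) ⇒ g(P+D₀) = P·r − D₀
g = (P·r − D₀)/(P + D₀) = (€57,657.17×0.102 − €3,700.00) / (€57,657.17 + €3,700.00) = 0.035546

3.55%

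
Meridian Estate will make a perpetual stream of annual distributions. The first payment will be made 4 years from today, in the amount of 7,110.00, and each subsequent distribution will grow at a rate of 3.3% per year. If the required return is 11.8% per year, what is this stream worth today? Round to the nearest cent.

59858.42

Value at end of year 3: C₁ / (r − g) = 7,110.00 / (0.118 − 0.033) = 83,647.0588
Discount to today: PV = 83,647.0588 / (1 + 0.118)^3 = 83,647.0588 / 1.397415 = 59,858.42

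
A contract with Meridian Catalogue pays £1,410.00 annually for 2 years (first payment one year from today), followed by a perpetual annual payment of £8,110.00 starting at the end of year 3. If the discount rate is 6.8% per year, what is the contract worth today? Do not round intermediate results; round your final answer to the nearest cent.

£107117.32

PV of 2-year annuity: £1,410.00 × [1 − (1+0.068)^−2] / 0.068 = 2556.39019
Perpetuity value at year 2: £8,110.00 / 0.068 = 119264.70588
PV of perpetuity: 119264.70588 / (1+0.068)^2 = 104560.92970
Total PV = 2556.39019 + 104560.92970 = 107117.31989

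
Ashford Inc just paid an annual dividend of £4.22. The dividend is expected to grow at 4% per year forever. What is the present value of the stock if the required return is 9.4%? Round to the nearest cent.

D₁ = D₀ × (1 + g) = £4.22 × 1.04 = £4.3888
Growing perpetuity: P = D₁ / (r − g) = £4.3888 / (0.094 − 0.04) = £81.27

£81.27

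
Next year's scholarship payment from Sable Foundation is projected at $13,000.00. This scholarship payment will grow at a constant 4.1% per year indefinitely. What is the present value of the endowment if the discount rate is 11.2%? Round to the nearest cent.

$183098.59

Growing perpetuity: P = D₁ / (r − g) = $13,000.0000 / (0.112 − 0.041) = $183,098.59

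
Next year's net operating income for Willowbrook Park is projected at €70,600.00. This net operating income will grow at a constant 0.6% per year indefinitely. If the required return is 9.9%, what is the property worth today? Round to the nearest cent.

Growing perpetuity: P = D₁ / (r − g) = €70,600.0000 / (0.099 − 0.006) = €759,139.78

€759139.78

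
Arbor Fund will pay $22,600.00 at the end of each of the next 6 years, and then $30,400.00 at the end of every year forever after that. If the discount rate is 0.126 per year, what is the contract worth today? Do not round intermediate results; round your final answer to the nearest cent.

$209738.50

PV of 6-year annuity: $22,600.00 × [1 − (1+0.126)^−6] / 0.126 = 91360.03809
Perpetuity value at year 6: $30,400.00 / 0.126 = 241269.84127
PV of perpetuity: 241269.84127 / (1+0.126)^6 = 118378.46259
Total PV = 91360.03809 + 118378.46259 = 209738.50069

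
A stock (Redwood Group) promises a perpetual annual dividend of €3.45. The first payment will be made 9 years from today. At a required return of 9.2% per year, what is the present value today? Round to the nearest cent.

Value at end of year 8: C / r = €3.45 / 0.092 = €37.5000
Discount to today: PV = €37.5000 / (1 + 0.092)^8 = €37.5000 / 2.022000 = €18.55

€18.55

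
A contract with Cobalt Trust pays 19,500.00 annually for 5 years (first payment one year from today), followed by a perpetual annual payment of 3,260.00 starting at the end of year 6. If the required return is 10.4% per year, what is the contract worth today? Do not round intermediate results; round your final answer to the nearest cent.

PV of 5-year annuity: 19,500.00 × [1 − (1+0.104)^−5] / 0.104 = 73171.13157
Perpetuity value at year 5: 3,260.00 / 0.104 = 31346.15385
PV of perpetuity: 31346.15385 / (1+0.104)^5 = 19113.44159
Total PV = 73171.13157 + 19113.44159 = 92284.57316

92284.57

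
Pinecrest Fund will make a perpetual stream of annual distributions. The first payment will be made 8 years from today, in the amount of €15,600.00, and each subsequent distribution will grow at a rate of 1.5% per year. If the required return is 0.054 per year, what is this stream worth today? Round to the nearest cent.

Value at end of year 7: C₁ / (r − g) = €15,600.00 / (0.054 − 0.015) = €400,000.0000
Discount to today: PV = €400,000.0000 / (1 + 0.054)^7 = €400,000.0000 / 1.445055 = €276,806.14

€276806.14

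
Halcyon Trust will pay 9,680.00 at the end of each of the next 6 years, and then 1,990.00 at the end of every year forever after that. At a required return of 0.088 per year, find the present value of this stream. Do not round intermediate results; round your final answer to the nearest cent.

57317.02

PV of 6-year annuity: 9,680.00 × [1 − (1+0.088)^−6] / 0.088 = 43683.84881
Perpetuity value at year 6: 1,990.00 / 0.088 = 22613.63636
PV of perpetuity: 22613.63636 / (1+0.088)^6 = 13633.17571
Total PV = 43683.84881 + 13633.17571 = 57317.02452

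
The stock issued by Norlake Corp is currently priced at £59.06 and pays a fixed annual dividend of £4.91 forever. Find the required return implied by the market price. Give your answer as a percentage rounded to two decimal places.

P = C/r ⇒ r = C/P = £4.91/£59.06 = 0.083136

8.31%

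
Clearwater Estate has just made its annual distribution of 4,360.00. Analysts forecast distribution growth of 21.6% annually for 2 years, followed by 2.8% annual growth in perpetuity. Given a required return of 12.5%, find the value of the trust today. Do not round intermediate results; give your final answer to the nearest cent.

D_1 = 5301.76000
D_2 = 6446.94016
Terminal value at year 2: TV = D_2×(1+g_2)/(r−g_2) = 6627.45448/0.097 = 68324.27304
P_0 = D_1/(1+r)^1 + D_2/(1+r)^2 + TV/(1+r)^2
    = 4712.67556 + 5093.87864 + 53984.61079 = 63791.16499

63791.16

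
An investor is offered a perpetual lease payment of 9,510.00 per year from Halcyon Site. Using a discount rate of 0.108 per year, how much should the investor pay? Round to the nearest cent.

88055.56

Level perpetuity: PV = C / r = 9,510.00 / 0.108 = 88,055.56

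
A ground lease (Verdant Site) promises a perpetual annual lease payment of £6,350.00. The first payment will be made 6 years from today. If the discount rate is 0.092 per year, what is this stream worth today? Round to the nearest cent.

Value at end of year 5: C / r = £6,350.00 / 0.092 = £69,021.7391
Discount to today: PV = £69,021.7391 / (1 + 0.092)^5 = £69,021.7391 / 1.552792 = £44,450.10

£44450.10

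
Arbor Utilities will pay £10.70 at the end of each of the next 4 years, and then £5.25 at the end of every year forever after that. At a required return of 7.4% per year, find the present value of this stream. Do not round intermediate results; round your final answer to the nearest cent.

£89.24

PV of 4-year annuity: £10.70 × [1 − (1+0.074)^−4] / 0.074 = 35.91827
Perpetuity value at year 4: £5.25 / 0.074 = 70.94595
PV of perpetuity: 70.94595 / (1+0.074)^4 = 53.32249
Total PV = 35.91827 + 53.32249 = 89.24077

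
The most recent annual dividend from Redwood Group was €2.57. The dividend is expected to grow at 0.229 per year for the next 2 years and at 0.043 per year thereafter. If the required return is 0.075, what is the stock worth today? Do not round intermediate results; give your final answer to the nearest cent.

D_1 = 3.15853
D_2 = 3.88183
Terminal value at year 2: TV = D_2×(1+g_2)/(r−g_2) = 4.04875/0.032 = 126.52351
P_0 = D_1/(1+r)^1 + D_2/(1+r)^2 + TV/(1+r)^2
    = 2.93817 + 3.35908 + 109.48492 = 115.78216

€115.78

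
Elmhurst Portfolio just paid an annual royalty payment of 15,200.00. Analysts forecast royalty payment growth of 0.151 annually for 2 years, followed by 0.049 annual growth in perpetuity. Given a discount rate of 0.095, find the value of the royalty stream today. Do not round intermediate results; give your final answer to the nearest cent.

D_1 = 17495.20000
D_2 = 20136.97520
Terminal value at year 2: TV = D_2×(1+g_2)/(r−g_2) = 21123.68698/0.046 = 459210.58663
P_0 = D_1/(1+r)^1 + D_2/(1+r)^2 + TV/(1+r)^2
    = 15977.35160 + 16794.45816 + 382986.66552 = 415758.47528

415758.48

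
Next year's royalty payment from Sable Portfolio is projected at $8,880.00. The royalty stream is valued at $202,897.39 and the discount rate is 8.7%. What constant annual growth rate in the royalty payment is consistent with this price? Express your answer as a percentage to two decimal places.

4.32%

P = D₁/(r−g) ⇒ g = r − D₁/P = 0.087 − $8,880.00/$202,897.39 = 0.043234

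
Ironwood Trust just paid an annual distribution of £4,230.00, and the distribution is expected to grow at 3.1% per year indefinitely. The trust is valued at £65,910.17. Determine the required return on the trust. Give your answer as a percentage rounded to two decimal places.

D₁ = £4,230.00 × 1.031 = £4,361.1300
P = D₁/(r − g) ⇒ r = D₁/P + g = £4,361.1300/£65,910.17 + 0.031 = 0.066168 + 0.031 = 0.097168

9.72%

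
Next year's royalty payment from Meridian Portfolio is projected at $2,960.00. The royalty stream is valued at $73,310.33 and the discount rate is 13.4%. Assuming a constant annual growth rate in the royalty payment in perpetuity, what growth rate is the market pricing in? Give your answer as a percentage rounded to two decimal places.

P = D₁/(r−g) ⇒ g = r − D₁/P = 0.134 − $2,960.00/$73,310.33 = 0.093624

9.36%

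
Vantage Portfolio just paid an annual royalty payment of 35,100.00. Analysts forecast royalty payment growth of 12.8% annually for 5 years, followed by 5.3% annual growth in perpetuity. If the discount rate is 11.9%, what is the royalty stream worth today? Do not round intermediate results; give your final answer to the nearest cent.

762670.29

D_1 = 39592.80000
D_2 = 44660.67840
D_3 = 50377.24524
D_4 = 56825.53263
D_5 = 64099.20080
Terminal value at year 5: TV = D_5×(1+g_2)/(r−g_2) = 67496.45844/0.066 = 1022673.61279
P_0 = D_1/(1+r)^1 + D_2/(1+r)^2 + D_3/(1+r)^3 + D_4/(1+r)^4 + D_5/(1+r)^5 + TV/(1+r)^5
    = 35382.30563 + 35666.88181 + 35953.74682 + 36242.91904 + 36534.41705 + 582890.01749 = 762670.28784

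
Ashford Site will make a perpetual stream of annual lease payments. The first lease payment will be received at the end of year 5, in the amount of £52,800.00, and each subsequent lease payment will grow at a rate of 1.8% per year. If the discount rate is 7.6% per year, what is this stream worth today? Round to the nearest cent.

Value at end of year 4: C₁ / (r − g) = £52,800.00 / (0.076 − 0.018) = £910,344.8276
Discount to today: PV = £910,344.8276 / (1 + 0.076)^4 = £910,344.8276 / 1.340445 = £679,136.14

£679136.14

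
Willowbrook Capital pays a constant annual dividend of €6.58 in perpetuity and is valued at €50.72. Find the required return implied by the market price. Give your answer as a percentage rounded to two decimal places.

P = C/r ⇒ r = C/P = €6.58/€50.72 = 0.129732

12.97%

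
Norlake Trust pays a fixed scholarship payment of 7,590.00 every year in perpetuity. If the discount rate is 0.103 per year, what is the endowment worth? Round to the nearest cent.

Level perpetuity: PV = C / r = 7,590.00 / 0.103 = 73,689.32

73689.32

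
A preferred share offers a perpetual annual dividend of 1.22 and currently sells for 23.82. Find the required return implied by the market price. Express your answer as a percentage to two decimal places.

P = C/r ⇒ r = C/P = 1.22/23.82 = 0.051217

5.12%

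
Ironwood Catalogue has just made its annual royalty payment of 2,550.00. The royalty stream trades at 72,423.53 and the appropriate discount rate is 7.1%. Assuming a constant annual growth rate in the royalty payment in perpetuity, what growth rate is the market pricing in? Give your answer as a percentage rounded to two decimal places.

3.46%

P = D₀(1+g)/(r−g) ⇒ P(r−g) = D₀(1+g) ⇒ g(P+D₀) = P·r − D₀
g = (P·r − D₀)/(P + D₀) = (72,423.53×0.071 − 2,550.00) / (72,423.53 + 2,550.00) = 0.034573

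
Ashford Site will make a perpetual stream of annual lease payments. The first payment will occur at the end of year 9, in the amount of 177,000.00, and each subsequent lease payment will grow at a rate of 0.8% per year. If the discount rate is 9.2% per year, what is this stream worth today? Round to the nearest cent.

1042108.34

Value at end of year 8: C₁ / (r − g) = 177,000.00 / (0.092 − 0.008) = 2,107,142.8571
Discount to today: PV = 2,107,142.8571 / (1 + 0.092)^8 = 2,107,142.8571 / 2.022000 = 1,042,108.34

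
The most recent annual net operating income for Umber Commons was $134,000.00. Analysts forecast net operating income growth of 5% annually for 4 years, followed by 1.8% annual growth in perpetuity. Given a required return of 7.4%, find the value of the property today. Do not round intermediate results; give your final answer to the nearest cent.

$2732099.82

D_1 = 140700.00000
D_2 = 147735.00000
D_3 = 155121.75000
D_4 = 162877.83750
Terminal value at year 4: TV = D_4×(1+g_2)/(r−g_2) = 165809.63857/0.056 = 2960886.40313
P_0 = D_1/(1+r)^1 + D_2/(1+r)^2 + D_3/(1+r)^3 + D_4/(1+r)^4 + TV/(1+r)^4
    = 131005.58659 + 128078.08745 + 125216.00728 + 122417.88422 + 2225382.25236 = 2732099.81790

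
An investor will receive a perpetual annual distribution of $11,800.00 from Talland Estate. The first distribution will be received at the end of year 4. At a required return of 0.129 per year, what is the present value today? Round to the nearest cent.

Value at end of year 3: C / r = $11,800.00 / 0.129 = $91,472.8682
Discount to today: PV = $91,472.8682 / (1 + 0.129)^3 = $91,472.8682 / 1.439070 = $63,563.89

$63563.89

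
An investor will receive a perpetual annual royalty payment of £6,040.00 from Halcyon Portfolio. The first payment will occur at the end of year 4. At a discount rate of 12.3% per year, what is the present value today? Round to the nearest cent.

£34673.09

Value at end of year 3: C / r = £6,040.00 / 0.123 = £49,105.6911
Discount to today: PV = £49,105.6911 / (1 + 0.123)^3 = £49,105.6911 / 1.416248 = £34,673.09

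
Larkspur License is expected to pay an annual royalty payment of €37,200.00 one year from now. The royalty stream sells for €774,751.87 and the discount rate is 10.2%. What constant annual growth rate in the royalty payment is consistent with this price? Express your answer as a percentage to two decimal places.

P = D₁/(r−g) ⇒ g = r − D₁/P = 0.102 − €37,200.00/€774,751.87 = 0.053985

5.40%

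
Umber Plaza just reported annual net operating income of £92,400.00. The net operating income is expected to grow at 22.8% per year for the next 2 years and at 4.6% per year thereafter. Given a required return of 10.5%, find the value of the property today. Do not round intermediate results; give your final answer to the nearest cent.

£2239930.77

D_1 = 113467.20000
D_2 = 139337.72160
Terminal value at year 2: TV = D_2×(1+g_2)/(r−g_2) = 145747.25679/0.059 = 2470292.48803
P_0 = D_1/(1+r)^1 + D_2/(1+r)^2 + TV/(1+r)^2
    = 102685.24887 + 114115.37159 + 2023130.14723 = 2239930.76770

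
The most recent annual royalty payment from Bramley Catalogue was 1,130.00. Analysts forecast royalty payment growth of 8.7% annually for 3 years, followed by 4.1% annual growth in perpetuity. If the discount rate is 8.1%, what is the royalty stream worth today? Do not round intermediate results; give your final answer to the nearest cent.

D_1 = 1228.31000
D_2 = 1335.17297
D_3 = 1451.33302
Terminal value at year 3: TV = D_3×(1+g_2)/(r−g_2) = 1510.83767/0.04 = 37770.94180
P_0 = D_1/(1+r)^1 + D_2/(1+r)^2 + D_3/(1+r)^3 + TV/(1+r)^3
    = 1136.27197 + 1142.57875 + 1148.92054 + 29900.65707 = 33328.42833

33328.43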